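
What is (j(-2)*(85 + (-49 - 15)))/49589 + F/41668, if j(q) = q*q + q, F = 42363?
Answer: 2102488863/2066274452 ≈ 1.0175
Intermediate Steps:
j(q) = q + q² (j(q) = q² + q = q + q²)
(j(-2)*(85 + (-49 - 15)))/49589 + F/41668 = ((-2*(1 - 2))*(85 + (-49 - 15)))/49589 + 42363/41668 = ((-2*(-1))*(85 - 64))*(1/49589) + 42363*(1/41668) = (2*21)*(1/49589) + 42363/41668 = 42*(1/49589) + 42363/41668 = 42/49589 + 42363/41668 = 2102488863/2066274452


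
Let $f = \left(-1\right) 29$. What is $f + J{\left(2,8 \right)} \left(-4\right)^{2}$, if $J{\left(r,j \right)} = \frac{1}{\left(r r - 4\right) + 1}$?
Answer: $-13$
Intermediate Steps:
$J{\left(r,j \right)} = \frac{1}{-3 + r^{2}}$ ($J{\left(r,j \right)} = \frac{1}{\left(r^{2} - 4\right) + 1} = \frac{1}{\left(-4 + r^{2}\right) + 1} = \frac{1}{-3 + r^{2}}$)
$f = -29$
$f + J{\left(2,8 \right)} \left(-4\right)^{2} = -29 + \frac{\left(-4\right)^{2}}{-3 + 2^{2}} = -29 + \frac{1}{-3 + 4} \cdot 16 = -29 + 1^{-1} \cdot 16 = -29 + 1 \cdot 16 = -29 + 16 = -13$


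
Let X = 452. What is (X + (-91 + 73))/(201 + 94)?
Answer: 434/295 ≈ 1.4712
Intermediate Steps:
(X + (-91 + 73))/(201 + 94) = (452 + (-91 + 73))/(201 + 94) = (452 - 18)/295 = (1/295)*434 = 434/295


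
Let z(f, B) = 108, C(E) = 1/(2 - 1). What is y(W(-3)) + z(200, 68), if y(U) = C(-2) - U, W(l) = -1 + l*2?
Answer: 116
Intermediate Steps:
C(E) = 1 (C(E) = 1/1 = 1)
W(l) = -1 + 2*l
y(U) = 1 - U
y(W(-3)) + z(200, 68) = (1 - (-1 + 2*(-3))) + 108 = (1 - (-1 - 6)) + 108 = (1 - 1*(-7)) + 108 = (1 + 7) + 108 = 8 + 108 = 116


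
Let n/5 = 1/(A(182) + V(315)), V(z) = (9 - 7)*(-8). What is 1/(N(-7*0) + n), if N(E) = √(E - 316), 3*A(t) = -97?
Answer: -87/265765 - 1682*I*√79/265765 ≈ -0.00032736 - 0.056252*I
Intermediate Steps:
V(z) = -16 (V(z) = 2*(-8) = -16)
A(t) = -97/3 (A(t) = (⅓)*(-97) = -97/3)
N(E) = √(-316 + E)
n = -3/29 (n = 5/(-97/3 - 16) = 5/(-145/3) = 5*(-3/145) = -3/29 ≈ -0.10345)
1/(N(-7*0) + n) = 1/(√(-316 - 7*0) - 3/29) = 1/(√(-316 + 0) - 3/29) = 1/(√(-316) - 3/29) = 1/(2*I*√79 - 3/29) = 1/(-3/29 + 2*I*√79)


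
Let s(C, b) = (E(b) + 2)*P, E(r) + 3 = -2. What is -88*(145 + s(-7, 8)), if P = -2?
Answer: -13288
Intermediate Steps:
E(r) = -5 (E(r) = -3 - 2 = -5)
s(C, b) = 6 (s(C, b) = (-5 + 2)*(-2) = -3*(-2) = 6)
-88*(145 + s(-7, 8)) = -88*(145 + 6) = -88*151 = -13288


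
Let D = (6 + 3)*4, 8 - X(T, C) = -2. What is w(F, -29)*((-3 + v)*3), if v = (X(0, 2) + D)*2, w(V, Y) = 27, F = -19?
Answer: 7209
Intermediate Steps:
X(T, C) = 10 (X(T, C) = 8 - 1*(-2) = 8 + 2 = 10)
D = 36 (D = 9*4 = 36)
v = 92 (v = (10 + 36)*2 = 46*2 = 92)
w(F, -29)*((-3 + v)*3) = 27*((-3 + 92)*3) = 27*(89*3) = 27*267 = 7209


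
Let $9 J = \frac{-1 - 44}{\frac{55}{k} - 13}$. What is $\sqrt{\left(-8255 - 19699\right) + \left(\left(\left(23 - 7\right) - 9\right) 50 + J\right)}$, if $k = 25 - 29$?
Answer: $\frac{2 i \sqrt{79009014}}{107} \approx 166.14 i$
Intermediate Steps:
$k = -4$ ($k = 25 - 29 = -4$)
$J = \frac{20}{107}$ ($J = \frac{\left(-1 - 44\right) \frac{1}{\frac{55}{-4} - 13}}{9} = \frac{\left(-45\right) \frac{1}{55 \left(- \frac{1}{4}\right) - 13}}{9} = \frac{\left(-45\right) \frac{1}{- \frac{55}{4} - 13}}{9} = \frac{\left(-45\right) \frac{1}{- \frac{107}{4}}}{9} = \frac{\left(-45\right) \left(- \frac{4}{107}\right)}{9} = \frac{1}{9} \cdot \frac{180}{107} = \frac{20}{107} \approx 0.18692$)
$\sqrt{\left(-8255 - 19699\right) + \left(\left(\left(23 - 7\right) - 9\right) 50 + J\right)} = \sqrt{\left(-8255 - 19699\right) + \left(\left(\left(23 - 7\right) - 9\right) 50 + \frac{20}{107}\right)} = \sqrt{\left(-8255 - 19699\right) + \left(\left(16 - 9\right) 50 + \frac{20}{107}\right)} = \sqrt{-27954 + \left(7 \cdot 50 + \frac{20}{107}\right)} = \sqrt{-27954 + \left(350 + \frac{20}{107}\right)} = \sqrt{-27954 + \frac{37470}{107}} = \sqrt{- \frac{2953608}{107}} = \frac{2 i \sqrt{79009014}}{107}$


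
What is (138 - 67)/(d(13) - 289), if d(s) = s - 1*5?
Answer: -71/281 ≈ -0.25267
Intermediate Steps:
d(s) = -5 + s (d(s) = s - 5 = -5 + s)
(138 - 67)/(d(13) - 289) = (138 - 67)/((-5 + 13) - 289) = 71/(8 - 289) = 71/(-281) = 71*(-1/281) = -71/281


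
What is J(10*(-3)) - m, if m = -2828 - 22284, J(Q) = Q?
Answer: 25082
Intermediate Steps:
m = -25112
J(10*(-3)) - m = 10*(-3) - 1*(-25112) = -30 + 25112 = 25082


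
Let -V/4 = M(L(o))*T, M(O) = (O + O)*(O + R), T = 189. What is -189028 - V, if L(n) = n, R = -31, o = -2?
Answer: -89236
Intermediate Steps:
M(O) = 2*O*(-31 + O) (M(O) = (O + O)*(O - 31) = (2*O)*(-31 + O) = 2*O*(-31 + O))
V = -99792 (V = -4*2*(-2)*(-31 - 2)*189 = -4*2*(-2)*(-33)*189 = -528*189 = -4*24948 = -99792)
-189028 - V = -189028 - 1*(-99792) = -189028 + 99792 = -89236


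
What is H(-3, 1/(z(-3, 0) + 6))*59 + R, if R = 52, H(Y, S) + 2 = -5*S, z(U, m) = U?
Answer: -493/3 ≈ -164.33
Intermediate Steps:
H(Y, S) = -2 - 5*S
H(-3, 1/(z(-3, 0) + 6))*59 + R = (-2 - 5/(-3 + 6))*59 + 52 = (-2 - 5/3)*59 + 52 = -11/3*59 + 52 = -649/3 + 52 = -493/3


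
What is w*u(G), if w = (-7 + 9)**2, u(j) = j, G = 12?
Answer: 48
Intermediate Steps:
w = 4 (w = 2**2 = 4)
w*u(G) = 4*12 = 48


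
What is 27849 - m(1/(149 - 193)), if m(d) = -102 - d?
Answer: 1229843/44 ≈ 27951.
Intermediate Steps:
27849 - m(1/(149 - 193)) = 27849 - (-102 - 1/(149 - 193)) = 27849 - (-102 - 1/(-44)) = 27849 - (-102 - 1*(-1/44)) = 27849 - (-102 + 1/44) = 27849 - 1*(-4487/44) = 27849 + 4487/44 = 1229843/44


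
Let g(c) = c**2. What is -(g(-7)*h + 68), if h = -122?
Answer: 5910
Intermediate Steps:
-(g(-7)*h + 68) = -((-7)**2*(-122) + 68) = -(49*(-122) + 68) = -(-5978 + 68) = -1*(-5910) = 5910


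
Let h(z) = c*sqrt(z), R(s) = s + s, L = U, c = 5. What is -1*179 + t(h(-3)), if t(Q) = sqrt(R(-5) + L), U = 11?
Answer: -178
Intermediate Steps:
L = 11
R(s) = 2*s
h(z) = 5*sqrt(z)
t(Q) = 1 (t(Q) = sqrt(2*(-5) + 11) = sqrt(-10 + 11) = sqrt(1) = 1)
-1*179 + t(h(-3)) = -1*179 + 1 = -179 + 1 = -178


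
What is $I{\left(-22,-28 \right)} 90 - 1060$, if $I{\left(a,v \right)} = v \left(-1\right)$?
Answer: $1460$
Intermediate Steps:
$I{\left(a,v \right)} = - v$
$I{\left(-22,-28 \right)} 90 - 1060 = \left(-1\right) \left(-28\right) 90 - 1060 = 28 \cdot 90 - 1060 = 2520 - 1060 = 1460$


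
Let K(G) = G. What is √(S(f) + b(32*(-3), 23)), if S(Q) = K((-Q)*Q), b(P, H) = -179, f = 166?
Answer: 43*I*√15 ≈ 166.54*I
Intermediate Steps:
S(Q) = -Q² (S(Q) = (-Q)*Q = -Q²)
√(S(f) + b(32*(-3), 23)) = √(-1*166² - 179) = √(-1*27556 - 179) = √(-27556 - 179) = √(-27735) = 43*I*√15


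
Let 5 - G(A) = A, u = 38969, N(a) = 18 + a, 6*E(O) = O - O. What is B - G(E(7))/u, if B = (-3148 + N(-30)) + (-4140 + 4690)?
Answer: -101709095/38969 ≈ -2610.0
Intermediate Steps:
E(O) = 0 (E(O) = (O - O)/6 = (⅙)*0 = 0)
G(A) = 5 - A
B = -2610 (B = (-3148 + (18 - 30)) + (-4140 + 4690) = (-3148 - 12) + 550 = -3160 + 550 = -2610)
B - G(E(7))/u = -2610 - (5 - 1*0)/38969 = -2610 - (5 + 0)/38969 = -2610 - 5/38969 = -101709095/38969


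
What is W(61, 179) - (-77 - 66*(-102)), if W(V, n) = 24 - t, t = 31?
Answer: -6662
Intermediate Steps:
W(V, n) = -7 (W(V, n) = 24 - 1*31 = 24 - 31 = -7)
W(61, 179) - (-77 - 66*(-102)) = -7 - (-77 - 66*(-102)) = -7 - (-77 + 6732) = -7 - 1*6655 = -7 - 6655 = -6662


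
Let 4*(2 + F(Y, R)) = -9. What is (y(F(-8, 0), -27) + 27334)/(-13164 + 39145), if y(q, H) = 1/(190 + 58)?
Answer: 6778833/6443288 ≈ 1.0521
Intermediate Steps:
F(Y, R) = -17/4 (F(Y, R) = -2 + (¼)*(-9) = -2 - 9/4 = -17/4)
y(q, H) = 1/248
(y(F(-8, 0), -27) + 27334)/(-13164 + 39145) = (1/248 + 27334)/(-13164 + 39145) = (6778833/248)/25981 = (6778833/248)*(1/25981) = 6778833/6443288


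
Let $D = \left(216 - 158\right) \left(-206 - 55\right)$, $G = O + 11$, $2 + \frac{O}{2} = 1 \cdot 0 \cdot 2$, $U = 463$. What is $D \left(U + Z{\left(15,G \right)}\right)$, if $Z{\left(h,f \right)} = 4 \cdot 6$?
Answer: $-7372206$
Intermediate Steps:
$O = -4$ ($O = -4 + 2 \cdot 1 \cdot 0 \cdot 2 = -4 + 2 \cdot 0 \cdot 2 = -4 + 2 \cdot 0 = -4 + 0 = -4$)
$G = 7$ ($G = -4 + 11 = 7$)
$D = -15138$ ($D = 58 \left(-261\right) = -15138$)
$Z{\left(h,f \right)} = 24$
$D \left(U + Z{\left(15,G \right)}\right) = - 15138 \left(463 + 24\right) = \left(-15138\right) 487 = -7372206$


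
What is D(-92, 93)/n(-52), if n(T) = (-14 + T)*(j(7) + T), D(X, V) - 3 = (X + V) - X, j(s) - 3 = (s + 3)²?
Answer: -16/561 ≈ -0.028520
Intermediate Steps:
j(s) = 3 + (3 + s)² (j(s) = 3 + (s + 3)² = 3 + (3 + s)²)
D(X, V) = 3 + V (D(X, V) = 3 + ((X + V) - X) = 3 + ((V + X) - X) = 3 + V)
n(T) = (-14 + T)*(103 + T) (n(T) = (-14 + T)*((3 + (3 + 7)²) + T) = (-14 + T)*((3 + 10²) + T) = (-14 + T)*((3 + 100) + T) = (-14 + T)*(103 + T))
D(-92, 93)/n(-52) = (3 + 93)/(-1442 + (-52)² + 89*(-52)) = 96/(-1442 + 2704 - 4628) = 96/(-3366) = 96*(-1/3366) = -16/561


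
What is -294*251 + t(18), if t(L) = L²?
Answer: -73470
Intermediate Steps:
-294*251 + t(18) = -294*251 + 18² = -73794 + 324 = -73470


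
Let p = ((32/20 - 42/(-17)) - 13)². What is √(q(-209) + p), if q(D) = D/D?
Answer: √583306/85 ≈ 8.9852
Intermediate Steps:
q(D) = 1
p = 576081/7225 (p = ((32*(1/20) - 42*(-1/17)) - 13)² = ((8/5 + 42/17) - 13)² = (346/85 - 13)² = (-759/85)² = 576081/7225 ≈ 79.734)
√(q(-209) + p) = √(1 + 576081/7225) = √(583306/7225) = √583306/85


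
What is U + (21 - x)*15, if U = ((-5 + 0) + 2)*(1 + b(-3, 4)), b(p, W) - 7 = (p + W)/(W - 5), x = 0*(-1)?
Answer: 294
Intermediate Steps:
x = 0
b(p, W) = 7 + (W + p)/(-5 + W) (b(p, W) = 7 + (p + W)/(W - 5) = 7 + (W + p)/(-5 + W))
U = -21 (U = ((-5 + 0) + 2)*(1 + (-35 - 3 + 8*4)/(-5 + 4)) = (-5 + 2)*(1 + (-35 - 3 + 32)/(-1)) = -3*(1 - 1*(-6)) = -3*(1 + 6) = -3*7 = -21)
U + (21 - x)*15 = -21 + (21 - 1*0)*15 = -21 + (21 + 0)*15 = -21 + 21*15 = -21 + 315 = 294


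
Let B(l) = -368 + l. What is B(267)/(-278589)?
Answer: 101/278589 ≈ 0.00036254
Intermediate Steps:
B(267)/(-278589) = (-368 + 267)/(-278589) = -101*(-1/278589) = 101/278589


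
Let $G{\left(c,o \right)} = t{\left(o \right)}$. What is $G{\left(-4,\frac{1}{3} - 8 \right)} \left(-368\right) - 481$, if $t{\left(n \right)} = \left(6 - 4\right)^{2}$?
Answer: $-1953$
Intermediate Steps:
$t{\left(n \right)} = 4$ ($t{\left(n \right)} = 2^{2} = 4$)
$G{\left(c,o \right)} = 4$
$G{\left(-4,\frac{1}{3} - 8 \right)} \left(-368\right) - 481 = 4 \left(-368\right) - 481 = -1472 - 481 = -1953$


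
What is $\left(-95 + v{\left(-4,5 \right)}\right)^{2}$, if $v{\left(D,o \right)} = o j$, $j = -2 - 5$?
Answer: $16900$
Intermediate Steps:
$j = -7$ ($j = -2 - 5 = -7$)
$v{\left(D,o \right)} = - 7 o$ ($v{\left(D,o \right)} = o \left(-7\right) = - 7 o$)
$\left(-95 + v{\left(-4,5 \right)}\right)^{2} = \left(-95 - 35\right)^{2} = \left(-130\right)^{2} = 16900$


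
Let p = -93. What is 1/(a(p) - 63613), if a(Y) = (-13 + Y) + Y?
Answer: -1/63812 ≈ -1.5671e-5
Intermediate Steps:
a(Y) = -13 + 2*Y
1/(a(p) - 63613) = 1/((-13 + 2*(-93)) - 63613) = 1/((-13 - 186) - 63613) = 1/(-199 - 63613) = 1/(-63812) = -1/63812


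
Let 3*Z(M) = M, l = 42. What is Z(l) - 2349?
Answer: -2335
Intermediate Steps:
Z(M) = M/3
Z(l) - 2349 = (1/3)*42 - 2349 = 14 - 2349 = -2335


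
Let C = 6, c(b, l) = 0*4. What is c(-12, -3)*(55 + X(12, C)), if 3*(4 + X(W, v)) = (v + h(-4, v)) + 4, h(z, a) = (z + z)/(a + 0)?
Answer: 0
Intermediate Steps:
c(b, l) = 0
h(z, a) = 2*z/a (h(z, a) = (2*z)/a = 2*z/a)
X(W, v) = -8/3 - 8/(3*v) + v/3 (X(W, v) = -4 + ((v + 2*(-4)/v) + 4)/3 = -4 + ((v - 8/v) + 4)/3 = -4 + (4 + v - 8/v)/3 = -4 + (4/3 - 8/(3*v) + v/3) = -8/3 - 8/(3*v) + v/3)
c(-12, -3)*(55 + X(12, C)) = 0*(55 + (⅓)*(-8 + 6*(-8 + 6))/6) = 0*(55 + (⅓)*(⅙)*(-8 + 6*(-2))) = 0*(55 + (⅓)*(⅙)*(-8 - 12)) = 0*(55 + (⅓)*(⅙)*(-20)) = 0*(55 - 10/9) = 0*(485/9) = 0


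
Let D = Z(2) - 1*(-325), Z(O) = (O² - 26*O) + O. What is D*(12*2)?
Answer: 6696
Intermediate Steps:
Z(O) = O² - 25*O
D = 279 (D = 2*(-25 + 2) - 1*(-325) = 2*(-23) + 325 = -46 + 325 = 279)
D*(12*2) = 279*(12*2) = 279*24 = 6696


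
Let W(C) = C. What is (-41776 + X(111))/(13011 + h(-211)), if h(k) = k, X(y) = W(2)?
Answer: -20887/6400 ≈ -3.2636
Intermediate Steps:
X(y) = 2
(-41776 + X(111))/(13011 + h(-211)) = (-41776 + 2)/(13011 - 211) = -41774/12800 = -41774*1/12800 = -20887/6400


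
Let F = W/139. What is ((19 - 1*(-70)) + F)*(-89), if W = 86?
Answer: -1108673/139 ≈ -7976.1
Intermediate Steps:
F = 86/139 ≈ 0.61870
((19 - 1*(-70)) + F)*(-89) = ((19 - 1*(-70)) + 86/139)*(-89) = ((19 + 70) + 86/139)*(-89) = (89 + 86/139)*(-89) = (12457/139)*(-89) = -1108673/139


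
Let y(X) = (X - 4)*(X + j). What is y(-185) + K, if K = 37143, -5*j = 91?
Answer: 377739/5 ≈ 75548.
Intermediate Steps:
j = -91/5 (j = -⅕*91 = -91/5 ≈ -18.200)
y(X) = (-4 + X)*(-91/5 + X) (y(X) = (X - 4)*(X - 91/5) = (-4 + X)*(-91/5 + X))
y(-185) + K = (364/5 + (-185)² - 111/5*(-185)) + 37143 = (364/5 + 34225 + 4107) + 37143 = 192024/5 + 37143 = 377739/5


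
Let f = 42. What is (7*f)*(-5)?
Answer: -1470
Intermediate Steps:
(7*f)*(-5) = (7*42)*(-5) = 294*(-5) = -1470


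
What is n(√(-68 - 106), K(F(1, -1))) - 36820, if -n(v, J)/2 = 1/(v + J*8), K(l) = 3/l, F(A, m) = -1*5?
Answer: -30229180/821 + 25*I*√174/2463 ≈ -36820.0 + 0.13389*I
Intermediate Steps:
F(A, m) = -5
n(v, J) = -2/(v + 8*J) (n(v, J) = -2/(v + J*8) = -2/(v + 8*J))
n(√(-68 - 106), K(F(1, -1))) - 36820 = -2/(√(-68 - 106) + 8*(3/(-5))) - 36820 = -2/(√(-174) + 8*(3*(-⅕))) - 36820 = -2/(I*√174 + 8*(-⅗)) - 36820 = -2/(I*√174 - 24/5) - 36820 = -2/(-24/5 + I*√174) - 36820 = -36820 - 2/(-24/5 + I*√174)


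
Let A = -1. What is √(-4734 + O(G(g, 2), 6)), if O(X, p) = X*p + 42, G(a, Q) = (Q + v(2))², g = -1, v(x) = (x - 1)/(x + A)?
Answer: I*√4638 ≈ 68.103*I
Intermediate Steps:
v(x) = 1 (v(x) = (x - 1)/(x - 1) = (-1 + x)/(-1 + x) = 1)
G(a, Q) = (1 + Q)² (G(a, Q) = (Q + 1)² = (1 + Q)²)
O(X, p) = 42 + X*p
√(-4734 + O(G(g, 2), 6)) = √(-4734 + (42 + (1 + 2)²*6)) = √(-4734 + (42 + 3²*6)) = √(-4734 + (42 + 9*6)) = √(-4734 + (42 + 54)) = √(-4734 + 96) = √(-4638) = I*√4638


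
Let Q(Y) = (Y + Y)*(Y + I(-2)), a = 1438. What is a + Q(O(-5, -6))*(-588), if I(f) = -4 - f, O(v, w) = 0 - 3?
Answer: -16202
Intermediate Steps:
O(v, w) = -3
Q(Y) = 2*Y*(-2 + Y) (Q(Y) = (Y + Y)*(Y + (-4 - 1*(-2))) = (2*Y)*(Y + (-4 + 2)) = (2*Y)*(Y - 2) = (2*Y)*(-2 + Y) = 2*Y*(-2 + Y))
a + Q(O(-5, -6))*(-588) = 1438 + (2*(-3)*(-2 - 3))*(-588) = 1438 + (2*(-3)*(-5))*(-588) = 1438 + 30*(-588) = 1438 - 17640 = -16202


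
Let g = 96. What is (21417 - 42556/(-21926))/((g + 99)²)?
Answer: 234815849/416868075 ≈ 0.56329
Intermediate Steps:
(21417 - 42556/(-21926))/((g + 99)²) = (21417 - 42556/(-21926))/((96 + 99)²) = (21417 - 42556*(-1/21926))/(195²) = (21417 + 21278/10963)/38025 = (234815849/10963)*(1/38025) = 234815849/416868075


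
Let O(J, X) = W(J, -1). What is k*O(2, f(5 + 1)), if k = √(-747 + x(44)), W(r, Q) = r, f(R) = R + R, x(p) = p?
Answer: 2*I*√703 ≈ 53.028*I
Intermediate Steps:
f(R) = 2*R
O(J, X) = J
k = I*√703 (k = √(-747 + 44) = √(-703) = I*√703 ≈ 26.514*I)
k*O(2, f(5 + 1)) = (I*√703)*2 = 2*I*√703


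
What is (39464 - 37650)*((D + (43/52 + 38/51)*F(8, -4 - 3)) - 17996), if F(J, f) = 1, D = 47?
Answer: -43170097153/1326 ≈ -3.2557e+7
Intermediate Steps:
(39464 - 37650)*((D + (43/52 + 38/51)*F(8, -4 - 3)) - 17996) = (39464 - 37650)*((47 + (43/52 + 38/51)*1) - 17996) = 1814*((47 + (43*(1/52) + 38*(1/51))*1) - 17996) = 1814*((47 + (43/52 + 38/51)*1) - 17996) = 1814*((47 + (4169/2652)*1) - 17996) = 1814*((47 + 4169/2652) - 17996) = 1814*(128813/2652 - 17996) = 1814*(-47596579/2652) = -43170097153/1326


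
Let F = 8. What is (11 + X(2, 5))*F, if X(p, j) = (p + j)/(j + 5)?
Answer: 468/5 ≈ 93.600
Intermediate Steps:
X(p, j) = (j + p)/(5 + j)
(11 + X(2, 5))*F = (11 + (5 + 2)/(5 + 5))*8 = (11 + 7/10)*8 = (117/10)*8 = 468/5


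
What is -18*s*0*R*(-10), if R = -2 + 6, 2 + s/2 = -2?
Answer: 0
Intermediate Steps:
s = -8 (s = -4 + 2*(-2) = -4 - 4 = -8)
R = 4
-18*s*0*R*(-10) = -18*(-8*0)*4*(-10) = -0*4*(-10) = -18*0*(-10) = 0*(-10) = 0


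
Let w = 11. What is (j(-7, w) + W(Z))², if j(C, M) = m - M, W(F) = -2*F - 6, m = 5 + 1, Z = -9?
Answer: 49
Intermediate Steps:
m = 6
W(F) = -6 - 2*F
j(C, M) = 6 - M
(j(-7, w) + W(Z))² = ((6 - 1*11) + (-6 - 2*(-9)))² = ((6 - 11) + (-6 + 18))² = (-5 + 12)² = 7² = 49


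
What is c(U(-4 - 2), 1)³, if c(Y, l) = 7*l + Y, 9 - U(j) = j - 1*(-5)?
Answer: 4913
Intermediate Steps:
U(j) = 4 - j (U(j) = 9 - (j - 1*(-5)) = 9 - (j + 5) = 9 - (5 + j) = 9 + (-5 - j) = 4 - j)
c(Y, l) = Y + 7*l
c(U(-4 - 2), 1)³ = ((4 - (-4 - 2)) + 7*1)³ = ((4 - 1*(-6)) + 7)³ = ((4 + 6) + 7)³ = (10 + 7)³ = 17³ = 4913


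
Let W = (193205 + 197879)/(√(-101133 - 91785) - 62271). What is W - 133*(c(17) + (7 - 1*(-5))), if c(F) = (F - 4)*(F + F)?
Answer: -191791909262/3175979 - 391084*I*√192918/3877870359 ≈ -60388.0 - 0.044296*I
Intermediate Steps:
c(F) = 2*F*(-4 + F) (c(F) = (-4 + F)*(2*F) = 2*F*(-4 + F))
W = 391084/(-62271 + I*√192918) (W = 391084/(√(-192918) - 62271) = 391084/(I*√192918 - 62271) = 391084/(-62271 + I*√192918) ≈ -6.28 - 0.044296*I)
W - 133*(c(17) + (7 - 1*(-5))) = (-19945284/3175979 - 391084*I*√192918/3877870359) - 133*(2*17*(-4 + 17) + (7 - 1*(-5))) = (-19945284/3175979 - 391084*I*√192918/3877870359) - 133*(2*17*13 + (7 + 5)) = (-19945284/3175979 - 391084*I*√192918/3877870359) - 133*(442 + 12) = (-19945284/3175979 - 391084*I*√192918/3877870359) - 133*454 = (-19945284/3175979 - 391084*I*√192918/3877870359) - 60382 = -191791909262/3175979 - 391084*I*√192918/3877870359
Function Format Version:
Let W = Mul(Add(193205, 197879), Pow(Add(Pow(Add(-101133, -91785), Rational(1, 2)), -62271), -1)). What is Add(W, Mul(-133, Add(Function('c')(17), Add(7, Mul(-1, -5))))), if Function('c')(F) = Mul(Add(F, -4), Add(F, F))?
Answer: Add(Rational(-191791909262, 3175979), Mul(Rational(-391084, 3877870359), I, Pow(192918, Rational(1, 2)))) ≈ Add(-60388., Mul(-0.044296, I))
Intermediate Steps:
Function('c')(F) = Mul(2, F, Add(-4, F)) (Function('c')(F) = Mul(Add(-4, F), Mul(2, F)) = Mul(2, F, Add(-4, F)))
W = Mul(391084, Pow(Add(-62271, Mul(I, Pow(192918, Rational(1, 2)))), -1)) (W = Mul(391084, Pow(Add(Pow(-192918, Rational(1, 2)), -62271), -1)) = Mul(391084, Pow(Add(Mul(I, Pow(192918, Rational(1, 2))), -62271), -1)) = Mul(391084, Pow(Add(-62271, Mul(I, Pow(192918, Rational(1, 2)))), -1)) ≈ Add(-6.2800, Mul(-0.044296, I)))
Add(W, Mul(-133, Add(Function('c')(17), Add(7, Mul(-1, -5))))) = Add(Add(Rational(-19945284, 3175979), Mul(Rational(-391084, 3877870359), I, Pow(192918, Rational(1, 2)))), Mul(-133, Add(Mul(2, 17, Add(-4, 17)), Add(7, Mul(-1, -5))))) = Add(Add(Rational(-19945284, 3175979), Mul(Rational(-391084, 3877870359), I, Pow(192918, Rational(1, 2)))), Mul(-133, Add(Mul(2, 17, 13), Add(7, 5)))) = Add(Add(Rational(-19945284, 3175979), Mul(Rational(-391084, 3877870359), I, Pow(192918, Rational(1, 2)))), Mul(-133, Add(442, 12))) = Add(Add(Rational(-19945284, 3175979), Mul(Rational(-391084, 3877870359), I, Pow(192918, Rational(1, 2)))), Mul(-133, 454)) = Add(Add(Rational(-19945284, 3175979), Mul(Rational(-391084, 3877870359), I, Pow(192918, Rational(1, 2)))), -60382) = Add(Rational(-191791909262, 3175979), Mul(Rational(-391084, 3877870359), I, Pow(192918, Rational(1, 2))))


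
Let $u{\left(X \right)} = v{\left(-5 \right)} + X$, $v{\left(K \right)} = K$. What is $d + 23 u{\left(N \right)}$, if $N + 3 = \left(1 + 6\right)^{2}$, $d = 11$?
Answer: $954$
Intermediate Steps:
$N = 46$ ($N = -3 + \left(1 + 6\right)^{2} = -3 + 7^{2} = -3 + 49 = 46$)
$u{\left(X \right)} = -5 + X$
$d + 23 u{\left(N \right)} = 11 + 23 \left(-5 + 46\right) = 11 + 23 \cdot 41 = 11 + 943 = 954$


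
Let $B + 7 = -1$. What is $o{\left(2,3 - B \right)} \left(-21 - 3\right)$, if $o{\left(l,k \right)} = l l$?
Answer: $-96$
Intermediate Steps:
$B = -8$ ($B = -7 - 1 = -8$)
$o{\left(l,k \right)} = l^{2}$
$o{\left(2,3 - B \right)} \left(-21 - 3\right) = 2^{2} \left(-21 - 3\right) = 4 \left(-24\right) = -96$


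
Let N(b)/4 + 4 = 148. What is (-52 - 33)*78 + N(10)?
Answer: -6054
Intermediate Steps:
N(b) = 576 (N(b) = -16 + 4*148 = -16 + 592 = 576)
(-52 - 33)*78 + N(10) = (-52 - 33)*78 + 576 = -85*78 + 576 = -6630 + 576 = -6054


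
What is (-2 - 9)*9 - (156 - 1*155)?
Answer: -100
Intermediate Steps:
(-2 - 9)*9 - (156 - 1*155) = -11*9 - (156 - 155) = -99 - 1*1 = -99 - 1 = -100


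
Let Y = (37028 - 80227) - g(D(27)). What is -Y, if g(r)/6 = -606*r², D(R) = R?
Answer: -2607445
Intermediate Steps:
g(r) = -3636*r² (g(r) = 6*(-606*r²) = -3636*r²)
Y = 2607445 (Y = (37028 - 80227) - (-3636)*27² = -43199 - (-3636)*729 = -43199 - 1*(-2650644) = -43199 + 2650644 = 2607445)
-Y = -1*2607445 = -2607445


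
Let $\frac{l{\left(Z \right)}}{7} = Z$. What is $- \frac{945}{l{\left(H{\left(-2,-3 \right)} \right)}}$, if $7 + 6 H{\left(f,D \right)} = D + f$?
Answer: $\frac{135}{2} \approx 67.5$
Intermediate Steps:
$H{\left(f,D \right)} = - \frac{7}{6} + \frac{D}{6} + \frac{f}{6}$ ($H{\left(f,D \right)} = - \frac{7}{6} + \frac{D + f}{6} = - \frac{7}{6} + \left(\frac{D}{6} + \frac{f}{6}\right) = - \frac{7}{6} + \frac{D}{6} + \frac{f}{6}$)
$l{\left(Z \right)} = 7 Z$
$- \frac{945}{l{\left(H{\left(-2,-3 \right)} \right)}} = - \frac{945}{7 \left(- \frac{7}{6} + \frac{1}{6} \left(-3\right) + \frac{1}{6} \left(-2\right)\right)} = - \frac{945}{7 \left(- \frac{7}{6} - \frac{1}{2} - \frac{1}{3}\right)} = - \frac{945}{7 \left(-2\right)} = - \frac{945}{-14} = \left(-945\right) \left(- \frac{1}{14}\right) = \frac{135}{2}$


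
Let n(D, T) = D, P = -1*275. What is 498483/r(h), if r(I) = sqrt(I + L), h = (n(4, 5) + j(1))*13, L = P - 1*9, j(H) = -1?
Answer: -498483*I*sqrt(5)/35 ≈ -31847.0*I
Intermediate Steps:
P = -275
L = -284 (L = -275 - 1*9 = -275 - 9 = -284)
h = 39 (h = (4 - 1)*13 = 3*13 = 39)
r(I) = sqrt(-284 + I) (r(I) = sqrt(I - 284) = sqrt(-284 + I))
498483/r(h) = 498483/(sqrt(-284 + 39)) = 498483/(sqrt(-245)) = 498483/((7*I*sqrt(5))) = 498483*(-I*sqrt(5)/35) = -498483*I*sqrt(5)/35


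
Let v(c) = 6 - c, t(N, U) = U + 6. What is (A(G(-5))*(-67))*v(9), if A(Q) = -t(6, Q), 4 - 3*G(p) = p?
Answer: -1809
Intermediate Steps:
G(p) = 4/3 - p/3
t(N, U) = 6 + U
A(Q) = -6 - Q (A(Q) = -(6 + Q) = -6 - Q)
(A(G(-5))*(-67))*v(9) = ((-6 - (4/3 - ⅓*(-5)))*(-67))*(6 - 1*9) = ((-6 - (4/3 + 5/3))*(-67))*(6 - 9) = ((-6 - 1*3)*(-67))*(-3) = ((-6 - 3)*(-67))*(-3) = -9*(-67)*(-3) = 603*(-3) = -1809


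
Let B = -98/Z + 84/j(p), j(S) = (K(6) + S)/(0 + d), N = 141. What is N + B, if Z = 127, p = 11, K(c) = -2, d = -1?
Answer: 49871/381 ≈ 130.90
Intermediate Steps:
j(S) = 2 - S (j(S) = (-2 + S)/(0 - 1) = (-2 + S)/(-1) = (-2 + S)*(-1) = 2 - S)
B = -3850/381 (B = -98/127 + 84/(2 - 1*11) = -98*1/127 + 84/(2 - 11) = -98/127 + 84/(-9) = -98/127 + 84*(-⅑) = -98/127 - 28/3 = -3850/381 ≈ -10.105)
N + B = 141 - 3850/381 = 49871/381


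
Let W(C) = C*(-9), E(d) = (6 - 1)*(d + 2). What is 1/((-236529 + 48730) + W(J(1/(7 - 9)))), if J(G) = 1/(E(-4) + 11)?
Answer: -1/187808 ≈ -5.3246e-6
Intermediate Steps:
E(d) = 10 + 5*d (E(d) = 5*(2 + d) = 10 + 5*d)
J(G) = 1 (J(G) = 1/((10 + 5*(-4)) + 11) = 1/((10 - 20) + 11) = 1/(-10 + 11) = 1/1 = 1)
W(C) = -9*C
1/((-236529 + 48730) + W(J(1/(7 - 9)))) = 1/((-236529 + 48730) - 9*1) = 1/(-187799 - 9) = 1/(-187808) = -1/187808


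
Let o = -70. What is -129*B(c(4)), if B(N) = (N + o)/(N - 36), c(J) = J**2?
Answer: -3483/10 ≈ -348.30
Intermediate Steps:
B(N) = (-70 + N)/(-36 + N) (B(N) = (N - 70)/(N - 36) = (-70 + N)/(-36 + N))
-129*B(c(4)) = -129*(-70 + 4**2)/(-36 + 4**2) = -129*(-70 + 16)/(-36 + 16) = -129*(-54)/(-20) = -(-129)*(-54)/20 = -129*27/10 = -3483/10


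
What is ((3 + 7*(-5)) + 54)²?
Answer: 484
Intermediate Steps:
((3 + 7*(-5)) + 54)² = ((3 - 35) + 54)² = (-32 + 54)² = 22² = 484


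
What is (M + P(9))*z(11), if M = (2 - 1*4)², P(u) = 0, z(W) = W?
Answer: 44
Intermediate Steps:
M = 4 (M = (2 - 4)² = (-2)² = 4)
(M + P(9))*z(11) = (4 + 0)*11 = 4*11 = 44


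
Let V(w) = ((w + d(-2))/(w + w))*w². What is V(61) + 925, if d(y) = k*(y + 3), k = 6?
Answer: 5937/2 ≈ 2968.5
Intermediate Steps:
d(y) = 18 + 6*y (d(y) = 6*(y + 3) = 6*(3 + y) = 18 + 6*y)
V(w) = w*(6 + w)/2 (V(w) = ((w + (18 + 6*(-2)))/(w + w))*w² = ((w + (18 - 12))/((2*w)))*w² = ((w + 6)*(1/(2*w)))*w² = ((6 + w)*(1/(2*w)))*w² = ((6 + w)/(2*w))*w² = w*(6 + w)/2)
V(61) + 925 = (½)*61*(6 + 61) + 925 = (½)*61*67 + 925 = 4087/2 + 925 = 5937/2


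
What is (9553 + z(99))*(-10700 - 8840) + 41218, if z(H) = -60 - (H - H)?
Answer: -185452002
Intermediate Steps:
z(H) = -60 (z(H) = -60 - 1*0 = -60 + 0 = -60)
(9553 + z(99))*(-10700 - 8840) + 41218 = (9553 - 60)*(-10700 - 8840) + 41218 = 9493*(-19540) + 41218 = -185493220 + 41218 = -185452002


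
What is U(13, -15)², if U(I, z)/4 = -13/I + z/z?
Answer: 0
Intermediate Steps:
U(I, z) = 4 - 52/I (U(I, z) = 4*(-13/I + z/z) = 4*(-13/I + 1) = 4*(1 - 13/I) = 4 - 52/I)
U(13, -15)² = (4 - 52/13)² = (4 - 52*1/13)² = (4 - 4)² = 0² = 0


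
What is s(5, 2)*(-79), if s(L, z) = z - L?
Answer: 237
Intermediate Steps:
s(5, 2)*(-79) = (2 - 1*5)*(-79) = (2 - 5)*(-79) = -3*(-79) = 237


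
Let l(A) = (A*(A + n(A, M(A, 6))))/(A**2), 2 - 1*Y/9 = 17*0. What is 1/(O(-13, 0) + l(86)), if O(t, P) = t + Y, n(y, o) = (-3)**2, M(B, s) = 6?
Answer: 86/525 ≈ 0.16381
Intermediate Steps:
n(y, o) = 9
Y = 18 (Y = 18 - 153*0 = 18 - 9*0 = 18 + 0 = 18)
O(t, P) = 18 + t (O(t, P) = t + 18 = 18 + t)
l(A) = (9 + A)/A (l(A) = (A*(A + 9))/(A**2) = (A*(9 + A))/A**2 = (9 + A)/A)
1/(O(-13, 0) + l(86)) = 1/((18 - 13) + (9 + 86)/86) = 1/(5 + (1/86)*95) = 1/(5 + 95/86) = 1/(525/86) = 86/525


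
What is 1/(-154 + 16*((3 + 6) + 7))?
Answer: 1/102 ≈ 0.0098039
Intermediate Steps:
1/(-154 + 16*((3 + 6) + 7)) = 1/(-154 + 16*(9 + 7)) = 1/(-154 + 16*16) = 1/(-154 + 256) = 1/102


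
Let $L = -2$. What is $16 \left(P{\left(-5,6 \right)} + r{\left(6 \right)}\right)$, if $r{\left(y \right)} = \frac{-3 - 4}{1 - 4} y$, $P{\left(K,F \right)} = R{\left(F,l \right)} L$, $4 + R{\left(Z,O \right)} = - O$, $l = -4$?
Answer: $224$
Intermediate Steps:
$R{\left(Z,O \right)} = -4 - O$
$P{\left(K,F \right)} = 0$ ($P{\left(K,F \right)} = \left(-4 - -4\right) \left(-2\right) = \left(-4 + 4\right) \left(-2\right) = 0 \left(-2\right) = 0$)
$r{\left(y \right)} = \frac{7 y}{3}$ ($r{\left(y \right)} = - \frac{7}{-3} y = \left(-7\right) \left(- \frac{1}{3}\right) y = \frac{7 y}{3}$)
$16 \left(P{\left(-5,6 \right)} + r{\left(6 \right)}\right) = 16 \left(0 + \frac{7}{3} \cdot 6\right) = 16 \left(0 + 14\right) = 16 \cdot 14 = 224$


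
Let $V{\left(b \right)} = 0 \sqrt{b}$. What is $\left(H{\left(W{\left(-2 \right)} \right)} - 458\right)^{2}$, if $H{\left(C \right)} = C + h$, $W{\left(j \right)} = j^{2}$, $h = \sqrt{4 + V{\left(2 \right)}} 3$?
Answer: $200704$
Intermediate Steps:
$V{\left(b \right)} = 0$
$h = 6$ ($h = \sqrt{4 + 0} \cdot 3 = \sqrt{4} \cdot 3 = 2 \cdot 3 = 6$)
$H{\left(C \right)} = 6 + C$ ($H{\left(C \right)} = C + 6 = 6 + C$)
$\left(H{\left(W{\left(-2 \right)} \right)} - 458\right)^{2} = \left(\left(6 + \left(-2\right)^{2}\right) - 458\right)^{2} = \left(\left(6 + 4\right) - 458\right)^{2} = \left(10 - 458\right)^{2} = \left(-448\right)^{2} = 200704$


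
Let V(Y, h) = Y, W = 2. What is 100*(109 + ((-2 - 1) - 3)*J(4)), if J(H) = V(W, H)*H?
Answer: 6100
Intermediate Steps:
J(H) = 2*H
100*(109 + ((-2 - 1) - 3)*J(4)) = 100*(109 + ((-2 - 1) - 3)*(2*4)) = 100*(109 + (-3 - 3)*8) = 100*(109 - 6*8) = 100*(109 - 48) = 100*61 = 6100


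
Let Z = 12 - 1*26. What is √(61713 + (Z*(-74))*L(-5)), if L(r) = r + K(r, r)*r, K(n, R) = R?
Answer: √82433 ≈ 287.11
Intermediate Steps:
Z = -14 (Z = 12 - 26 = -14)
L(r) = r + r² (L(r) = r + r*r = r + r²)
√(61713 + (Z*(-74))*L(-5)) = √(61713 + (-14*(-74))*(-5*(1 - 5))) = √(61713 + 1036*(-5*(-4))) = √(61713 + 1036*20) = √(61713 + 20720) = √82433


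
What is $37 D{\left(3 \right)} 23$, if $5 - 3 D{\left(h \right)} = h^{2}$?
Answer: $- \frac{3404}{3} \approx -1134.7$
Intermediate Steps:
$D{\left(h \right)} = \frac{5}{3} - \frac{h^{2}}{3}$
$37 D{\left(3 \right)} 23 = 37 \left(\frac{5}{3} - \frac{3^{2}}{3}\right) 23 = 37 \left(\frac{5}{3} - 3\right) 23 = 37 \left(- \frac{4}{3}\right) 23 = \left(- \frac{148}{3}\right) 23 = - \frac{3404}{3}$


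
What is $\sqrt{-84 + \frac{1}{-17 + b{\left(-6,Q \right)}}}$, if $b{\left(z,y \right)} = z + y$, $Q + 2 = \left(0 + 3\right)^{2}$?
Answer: $\frac{i \sqrt{1345}}{4} \approx 9.1686 i$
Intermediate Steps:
$Q = 7$ ($Q = -2 + \left(0 + 3\right)^{2} = -2 + 3^{2} = -2 + 9 = 7$)
$b{\left(z,y \right)} = y + z$
$\sqrt{-84 + \frac{1}{-17 + b{\left(-6,Q \right)}}} = \sqrt{-84 + \frac{1}{-17 + \left(7 - 6\right)}} = \sqrt{-84 + \frac{1}{-17 + 1}} = \sqrt{-84 + \frac{1}{-16}} = \sqrt{-84 - \frac{1}{16}} = \sqrt{- \frac{1345}{16}} = \frac{i \sqrt{1345}}{4}$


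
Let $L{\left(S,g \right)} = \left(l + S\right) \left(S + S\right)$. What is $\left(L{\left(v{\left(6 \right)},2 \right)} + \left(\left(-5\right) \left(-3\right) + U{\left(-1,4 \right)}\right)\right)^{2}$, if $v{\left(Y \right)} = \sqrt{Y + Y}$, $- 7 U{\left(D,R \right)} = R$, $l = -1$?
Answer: $\frac{74713}{49} - \frac{2152 \sqrt{3}}{7} \approx 992.27$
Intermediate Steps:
$U{\left(D,R \right)} = - \frac{R}{7}$
$v{\left(Y \right)} = \sqrt{2} \sqrt{Y}$ ($v{\left(Y \right)} = \sqrt{2 Y} = \sqrt{2} \sqrt{Y}$)
$L{\left(S,g \right)} = 2 S \left(-1 + S\right)$ ($L{\left(S,g \right)} = \left(-1 + S\right) \left(S + S\right) = \left(-1 + S\right) 2 S = 2 S \left(-1 + S\right)$)
$\left(L{\left(v{\left(6 \right)},2 \right)} + \left(\left(-5\right) \left(-3\right) + U{\left(-1,4 \right)}\right)\right)^{2} = \left(2 \sqrt{2} \sqrt{6} \left(-1 + \sqrt{2} \sqrt{6}\right) - - \frac{101}{7}\right)^{2} = \left(2 \cdot 2 \sqrt{3} \left(-1 + 2 \sqrt{3}\right) + \left(15 - \frac{4}{7}\right)\right)^{2} = \left(4 \sqrt{3} \left(-1 + 2 \sqrt{3}\right) + \frac{101}{7}\right)^{2} = \left(\frac{101}{7} + 4 \sqrt{3} \left(-1 + 2 \sqrt{3}\right)\right)^{2}$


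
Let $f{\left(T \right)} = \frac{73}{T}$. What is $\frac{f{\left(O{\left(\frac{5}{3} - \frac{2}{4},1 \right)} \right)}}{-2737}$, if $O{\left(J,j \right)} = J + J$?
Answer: $- \frac{219}{19159} \approx -0.011431$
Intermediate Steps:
$O{\left(J,j \right)} = 2 J$
$\frac{f{\left(O{\left(\frac{5}{3} - \frac{2}{4},1 \right)} \right)}}{-2737} = \frac{73 \frac{1}{2 \left(\frac{5}{3} - \frac{2}{4}\right)}}{-2737} = \frac{73}{2 \left(5 \cdot \frac{1}{3} - \frac{1}{2}\right)} \left(- \frac{1}{2737}\right) = \frac{73}{2 \left(\frac{5}{3} - \frac{1}{2}\right)} \left(- \frac{1}{2737}\right) = \frac{73}{2 \cdot \frac{7}{6}} \left(- \frac{1}{2737}\right) = \frac{73}{\frac{7}{3}} \left(- \frac{1}{2737}\right) = 73 \cdot \frac{3}{7} \left(- \frac{1}{2737}\right) = \frac{219}{7} \left(- \frac{1}{2737}\right) = - \frac{219}{19159}$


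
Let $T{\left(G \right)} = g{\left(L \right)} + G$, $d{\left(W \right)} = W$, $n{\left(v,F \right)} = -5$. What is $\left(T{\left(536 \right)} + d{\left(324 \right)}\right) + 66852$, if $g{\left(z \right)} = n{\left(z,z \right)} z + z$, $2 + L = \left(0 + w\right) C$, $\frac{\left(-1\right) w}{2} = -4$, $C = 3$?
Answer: $67624$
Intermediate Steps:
$w = 8$ ($w = \left(-2\right) \left(-4\right) = 8$)
$L = 22$ ($L = -2 + \left(0 + 8\right) 3 = -2 + 8 \cdot 3 = -2 + 24 = 22$)
$g{\left(z \right)} = - 4 z$ ($g{\left(z \right)} = - 5 z + z = - 4 z$)
$T{\left(G \right)} = -88 + G$ ($T{\left(G \right)} = \left(-4\right) 22 + G = -88 + G$)
$\left(T{\left(536 \right)} + d{\left(324 \right)}\right) + 66852 = \left(\left(-88 + 536\right) + 324\right) + 66852 = \left(448 + 324\right) + 66852 = 772 + 66852 = 67624$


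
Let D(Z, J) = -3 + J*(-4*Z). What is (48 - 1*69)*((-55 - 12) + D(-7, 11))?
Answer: -4998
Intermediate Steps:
D(Z, J) = -3 - 4*J*Z
(48 - 1*69)*((-55 - 12) + D(-7, 11)) = (48 - 1*69)*((-55 - 12) + (-3 - 4*11*(-7))) = (48 - 69)*(-67 + (-3 + 308)) = -21*(-67 + 305) = -21*238 = -4998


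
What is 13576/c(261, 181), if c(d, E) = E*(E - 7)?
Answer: 6788/15747 ≈ 0.43107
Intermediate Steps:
c(d, E) = E*(-7 + E)
13576/c(261, 181) = 13576/((181*(-7 + 181))) = 13576/((181*174)) = 13576/31494 = 13576*(1/31494) = 6788/15747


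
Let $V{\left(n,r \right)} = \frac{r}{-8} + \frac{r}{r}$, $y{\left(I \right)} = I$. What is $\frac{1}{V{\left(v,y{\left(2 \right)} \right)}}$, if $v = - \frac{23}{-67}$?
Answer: $\frac{4}{3} \approx 1.3333$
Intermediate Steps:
$v = \frac{23}{67}$ ($v = \left(-23\right) \left(- \frac{1}{67}\right) = \frac{23}{67} \approx 0.34328$)
$V{\left(n,r \right)} = 1 - \frac{r}{8}$ ($V{\left(n,r \right)} = r \left(- \frac{1}{8}\right) + 1 = - \frac{r}{8} + 1 = 1 - \frac{r}{8}$)
$\frac{1}{V{\left(v,y{\left(2 \right)} \right)}} = \frac{1}{1 - \frac{1}{4}} = \frac{1}{\frac{3}{4}} = \frac{4}{3}$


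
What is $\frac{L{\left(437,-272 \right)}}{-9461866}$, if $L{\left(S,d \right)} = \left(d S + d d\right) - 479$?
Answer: $\frac{45359}{9461866} \approx 0.0047939$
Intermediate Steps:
$L{\left(S,d \right)} = -479 + d^{2} + S d$ ($L{\left(S,d \right)} = \left(S d + d^{2}\right) - 479 = \left(d^{2} + S d\right) - 479 = -479 + d^{2} + S d$)
$\frac{L{\left(437,-272 \right)}}{-9461866} = \frac{-479 + \left(-272\right)^{2} + 437 \left(-272\right)}{-9461866} = \left(-479 + 73984 - 118864\right) \left(- \frac{1}{9461866}\right) = \left(-45359\right) \left(- \frac{1}{9461866}\right) = \frac{45359}{9461866}$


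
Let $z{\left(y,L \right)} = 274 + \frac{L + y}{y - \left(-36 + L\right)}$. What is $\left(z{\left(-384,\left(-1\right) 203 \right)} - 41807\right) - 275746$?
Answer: $- \frac{46004868}{145} \approx -3.1728 \cdot 10^{5}$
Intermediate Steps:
$z{\left(y,L \right)} = 274 + \frac{L + y}{36 + y - L}$
$\left(z{\left(-384,\left(-1\right) 203 \right)} - 41807\right) - 275746 = \left(\frac{9864 - 273 \left(\left(-1\right) 203\right) + 275 \left(-384\right)}{36 - 384 - \left(-1\right) 203} - 41807\right) - 275746 = \left(\frac{9864 - -55419 - 105600}{36 - 384 - -203} - 41807\right) - 275746 = \left(\frac{9864 + 55419 - 105600}{36 - 384 + 203} - 41807\right) - 275746 = \left(\frac{1}{-145} \left(-40317\right) - 41807\right) - 275746 = \left(\left(- \frac{1}{145}\right) \left(-40317\right) - 41807\right) - 275746 = \left(\frac{40317}{145} - 41807\right) - 275746 = - \frac{6021698}{145} - 275746 = - \frac{46004868}{145}$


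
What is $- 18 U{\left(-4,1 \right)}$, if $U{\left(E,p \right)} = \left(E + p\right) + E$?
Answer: $126$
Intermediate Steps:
$U{\left(E,p \right)} = p + 2 E$
$- 18 U{\left(-4,1 \right)} = - 18 \left(1 + 2 \left(-4\right)\right) = - 18 \left(1 - 8\right) = \left(-18\right) \left(-7\right) = 126$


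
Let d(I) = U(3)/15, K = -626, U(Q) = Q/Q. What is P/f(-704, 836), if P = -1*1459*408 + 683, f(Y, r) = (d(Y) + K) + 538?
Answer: 8918835/1319 ≈ 6761.8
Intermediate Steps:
U(Q) = 1
d(I) = 1/15
f(Y, r) = -1319/15 (f(Y, r) = (1/15 - 626) + 538 = -9389/15 + 538 = -1319/15)
P = -594589 (P = -1459*408 + 683 = -595272 + 683 = -594589)
P/f(-704, 836) = -594589/(-1319/15) = -594589*(-15/1319) = 8918835/1319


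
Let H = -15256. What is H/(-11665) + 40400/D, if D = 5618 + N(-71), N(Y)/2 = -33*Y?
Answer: 39278989/7512260 ≈ 5.2287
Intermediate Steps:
N(Y) = -66*Y (N(Y) = 2*(-33*Y) = -66*Y)
D = 10304 (D = 5618 - 66*(-71) = 5618 + 4686 = 10304)
H/(-11665) + 40400/D = -15256/(-11665) + 40400/10304 = -15256*(-1/11665) + 40400*(1/10304) = 15256/11665 + 2525/644 = 39278989/7512260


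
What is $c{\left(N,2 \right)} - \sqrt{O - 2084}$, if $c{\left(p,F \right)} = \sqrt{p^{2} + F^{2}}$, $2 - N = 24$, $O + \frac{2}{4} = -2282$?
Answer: $2 \sqrt{122} - \frac{i \sqrt{17466}}{2} \approx 22.091 - 66.079 i$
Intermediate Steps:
$O = - \frac{4565}{2}$ ($O = - \frac{1}{2} - 2282 = - \frac{4565}{2} \approx -2282.5$)
$N = -22$ ($N = 2 - 24 = -22$)
$c{\left(p,F \right)} = \sqrt{F^{2} + p^{2}}$
$c{\left(N,2 \right)} - \sqrt{O - 2084} = \sqrt{2^{2} + \left(-22\right)^{2}} - \sqrt{- \frac{4565}{2} - 2084} = \sqrt{4 + 484} - \sqrt{- \frac{8733}{2}} = \sqrt{488} - \frac{i \sqrt{17466}}{2} = 2 \sqrt{122} - \frac{i \sqrt{17466}}{2}$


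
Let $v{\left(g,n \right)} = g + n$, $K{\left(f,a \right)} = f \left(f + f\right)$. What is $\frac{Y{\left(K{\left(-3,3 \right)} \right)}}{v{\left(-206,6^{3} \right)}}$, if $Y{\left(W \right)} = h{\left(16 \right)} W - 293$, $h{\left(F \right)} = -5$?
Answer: $- \frac{383}{10} \approx -38.3$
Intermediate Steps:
$K{\left(f,a \right)} = 2 f^{2}$ ($K{\left(f,a \right)} = f 2 f = 2 f^{2}$)
$Y{\left(W \right)} = -293 - 5 W$ ($Y{\left(W \right)} = - 5 W - 293 = -293 - 5 W$)
$\frac{Y{\left(K{\left(-3,3 \right)} \right)}}{v{\left(-206,6^{3} \right)}} = \frac{-293 - 5 \cdot 2 \left(-3\right)^{2}}{-206 + 6^{3}} = \frac{-293 - 5 \cdot 2 \cdot 9}{-206 + 216} = \frac{-293 - 90}{10} = \left(-293 - 90\right) \frac{1}{10} = \left(-383\right) \frac{1}{10} = - \frac{383}{10}$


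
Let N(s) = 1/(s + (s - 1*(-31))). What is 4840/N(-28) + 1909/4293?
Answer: -519451091/4293 ≈ -1.2100e+5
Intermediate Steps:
N(s) = 1/(31 + 2*s) (N(s) = 1/(s + (s + 31)) = 1/(s + (31 + s)) = 1/(31 + 2*s))
4840/N(-28) + 1909/4293 = 4840/(1/(31 + 2*(-28))) + 1909/4293 = 4840/(1/(31 - 56)) + 1909*(1/4293) = 4840/(1/(-25)) + 1909/4293 = 4840/(-1/25) + 1909/4293 = 4840*(-25) + 1909/4293 = -121000 + 1909/4293 = -519451091/4293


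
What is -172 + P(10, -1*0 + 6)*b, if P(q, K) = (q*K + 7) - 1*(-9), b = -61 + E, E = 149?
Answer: 6516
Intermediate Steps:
b = 88 (b = -61 + 149 = 88)
P(q, K) = 16 + K*q (P(q, K) = (K*q + 7) + 9 = (7 + K*q) + 9 = 16 + K*q)
-172 + P(10, -1*0 + 6)*b = -172 + (16 + (-1*0 + 6)*10)*88 = -172 + (16 + (0 + 6)*10)*88 = -172 + (16 + 6*10)*88 = -172 + (16 + 60)*88 = -172 + 76*88 = -172 + 6688 = 6516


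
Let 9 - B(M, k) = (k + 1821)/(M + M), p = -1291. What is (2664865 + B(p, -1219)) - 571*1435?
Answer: 2382526600/1291 ≈ 1.8455e+6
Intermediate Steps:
B(M, k) = 9 - (1821 + k)/(2*M) (B(M, k) = 9 - (k + 1821)/(M + M) = 9 - (1821 + k)/(2*M))
(2664865 + B(p, -1219)) - 571*1435 = (2664865 + (1/2)*(-1821 - 1*(-1219) + 18*(-1291))/(-1291)) - 571*1435 = (2664865 + (1/2)*(-1/1291)*(-1821 + 1219 - 23238)) - 819385 = (2664865 + (1/2)*(-1/1291)*(-23840)) - 819385 = (2664865 + 11920/1291) - 819385 = 3440352635/1291 - 819385 = 2382526600/1291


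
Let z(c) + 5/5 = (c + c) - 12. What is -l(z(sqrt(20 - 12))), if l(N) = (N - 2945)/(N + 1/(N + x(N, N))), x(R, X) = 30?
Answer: -1228025/4354 - 188481*sqrt(2)/2177 ≈ -404.49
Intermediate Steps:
z(c) = -13 + 2*c (z(c) = -1 + ((c + c) - 12) = -1 + (2*c - 12) = -1 + (-12 + 2*c) = -13 + 2*c)
l(N) = (-2945 + N)/(N + 1/(30 + N)) (l(N) = (N - 2945)/(N + 1/(N + 30)) = (-2945 + N)/(N + 1/(30 + N)))
-l(z(sqrt(20 - 12))) = -(-88350 + (-13 + 2*sqrt(20 - 12))**2 - 2915*(-13 + 2*sqrt(20 - 12)))/(1 + (-13 + 2*sqrt(20 - 12))**2 + 30*(-13 + 2*sqrt(20 - 12))) = -(-88350 + (-13 + 2*sqrt(8))**2 - 2915*(-13 + 2*sqrt(8)))/(1 + (-13 + 2*sqrt(8))**2 + 30*(-13 + 2*sqrt(8))) = -(-88350 + (-13 + 2*(2*sqrt(2)))**2 - 2915*(-13 + 2*(2*sqrt(2))))/(1 + (-13 + 2*(2*sqrt(2)))**2 + 30*(-13 + 2*(2*sqrt(2)))) = -(-88350 + (-13 + 4*sqrt(2))**2 - 2915*(-13 + 4*sqrt(2)))/(1 + (-13 + 4*sqrt(2))**2 + 30*(-13 + 4*sqrt(2))) = -(-88350 + (-13 + 4*sqrt(2))**2 + (37895 - 11660*sqrt(2)))/(1 + (-13 + 4*sqrt(2))**2 + (-390 + 120*sqrt(2))) = -(-50455 + (-13 + 4*sqrt(2))**2 - 11660*sqrt(2))/(-389 + (-13 + 4*sqrt(2))**2 + 120*sqrt(2))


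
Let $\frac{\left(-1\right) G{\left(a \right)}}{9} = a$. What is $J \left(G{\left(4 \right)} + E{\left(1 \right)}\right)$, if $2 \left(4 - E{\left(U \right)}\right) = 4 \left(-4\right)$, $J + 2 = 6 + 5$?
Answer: $-216$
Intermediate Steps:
$J = 9$ ($J = -2 + \left(6 + 5\right) = -2 + 11 = 9$)
$G{\left(a \right)} = - 9 a$
$E{\left(U \right)} = 12$ ($E{\left(U \right)} = 4 - \frac{4 \left(-4\right)}{2} = 4 - -8 = 4 + 8 = 12$)
$J \left(G{\left(4 \right)} + E{\left(1 \right)}\right) = 9 \left(\left(-9\right) 4 + 12\right) = 9 \left(-36 + 12\right) = 9 \left(-24\right) = -216$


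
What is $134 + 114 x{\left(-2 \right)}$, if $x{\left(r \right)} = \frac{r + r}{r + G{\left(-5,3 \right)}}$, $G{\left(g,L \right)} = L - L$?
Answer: $362$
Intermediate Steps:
$G{\left(g,L \right)} = 0$
$x{\left(r \right)} = 2$ ($x{\left(r \right)} = \frac{r + r}{r + 0} = \frac{2 r}{r} = 2$)
$134 + 114 x{\left(-2 \right)} = 134 + 114 \cdot 2 = 134 + 228 = 362$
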